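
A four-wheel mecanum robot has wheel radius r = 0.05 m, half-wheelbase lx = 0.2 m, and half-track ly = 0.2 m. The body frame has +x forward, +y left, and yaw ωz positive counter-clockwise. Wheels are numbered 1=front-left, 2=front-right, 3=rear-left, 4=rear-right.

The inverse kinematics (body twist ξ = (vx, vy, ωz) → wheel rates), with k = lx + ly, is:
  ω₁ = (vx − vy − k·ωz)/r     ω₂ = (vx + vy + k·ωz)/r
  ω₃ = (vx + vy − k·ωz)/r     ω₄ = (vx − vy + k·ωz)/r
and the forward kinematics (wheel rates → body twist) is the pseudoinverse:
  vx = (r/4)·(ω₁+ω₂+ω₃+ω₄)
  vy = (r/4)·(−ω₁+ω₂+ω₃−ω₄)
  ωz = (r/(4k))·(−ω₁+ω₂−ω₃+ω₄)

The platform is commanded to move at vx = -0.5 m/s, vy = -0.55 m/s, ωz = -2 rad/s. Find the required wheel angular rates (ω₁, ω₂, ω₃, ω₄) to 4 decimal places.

(17.0000, -37.0000, -5.0000, -15.0000)

k = lx + ly = 0.2 + 0.2 = 0.4000;  k·ωz = 0.4000·-2 = -0.8000
ω₁ (FL) = (vx − vy − k·ωz)/r = 0.8500/0.05 = 17.0000
ω₂ (FR) = (vx + vy + k·ωz)/r = -1.8500/0.05 = -37.0000
ω₃ (RL) = (vx + vy − k·ωz)/r = -0.2500/0.05 = -5.0000
ω₄ (RR) = (vx − vy + k·ωz)/r = -0.7500/0.05 = -15.0000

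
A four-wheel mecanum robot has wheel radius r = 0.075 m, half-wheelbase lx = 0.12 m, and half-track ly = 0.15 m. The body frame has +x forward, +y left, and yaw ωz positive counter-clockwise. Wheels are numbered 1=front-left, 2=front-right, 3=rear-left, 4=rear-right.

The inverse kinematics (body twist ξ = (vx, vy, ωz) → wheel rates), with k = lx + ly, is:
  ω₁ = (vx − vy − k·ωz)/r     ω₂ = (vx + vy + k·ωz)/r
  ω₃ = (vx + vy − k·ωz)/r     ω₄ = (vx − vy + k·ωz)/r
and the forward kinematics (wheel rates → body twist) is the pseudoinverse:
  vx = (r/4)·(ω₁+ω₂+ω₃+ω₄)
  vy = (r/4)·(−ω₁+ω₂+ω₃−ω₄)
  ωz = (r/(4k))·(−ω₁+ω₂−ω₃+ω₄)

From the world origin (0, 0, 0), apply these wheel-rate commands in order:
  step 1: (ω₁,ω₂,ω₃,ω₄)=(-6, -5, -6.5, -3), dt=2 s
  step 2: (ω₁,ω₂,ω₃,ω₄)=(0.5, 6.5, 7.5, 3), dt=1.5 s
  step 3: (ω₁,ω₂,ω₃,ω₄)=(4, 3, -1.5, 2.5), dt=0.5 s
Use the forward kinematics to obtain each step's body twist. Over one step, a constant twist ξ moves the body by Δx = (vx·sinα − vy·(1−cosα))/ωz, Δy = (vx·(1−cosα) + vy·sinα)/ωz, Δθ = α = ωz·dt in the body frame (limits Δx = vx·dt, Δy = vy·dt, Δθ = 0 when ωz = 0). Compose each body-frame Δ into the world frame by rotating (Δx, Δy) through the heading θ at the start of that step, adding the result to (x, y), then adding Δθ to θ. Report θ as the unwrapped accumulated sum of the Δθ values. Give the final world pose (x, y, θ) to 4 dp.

step 1: ξ=(vx,vy,ωz)=(-0.3844, -0.0469, 0.3125), dt=2.0 → body Δ=(-0.6913, -0.3203, 0.6250) → world pose (-0.6913, -0.3203, 0.6250)
step 2: ξ=(vx,vy,ωz)=(0.3281, 0.1969, 0.1042), dt=1.5 → body Δ=(0.4672, 0.3325, 0.1563) → world pose (-0.5070, 0.2227, 0.7812)
step 3: ξ=(vx,vy,ωz)=(0.1500, -0.0938, 0.2083), dt=0.5 → body Δ=(0.0773, -0.0429, 0.1042) → world pose (-0.4219, 0.2467, 0.8854)

(-0.4219, 0.2467, 0.8854)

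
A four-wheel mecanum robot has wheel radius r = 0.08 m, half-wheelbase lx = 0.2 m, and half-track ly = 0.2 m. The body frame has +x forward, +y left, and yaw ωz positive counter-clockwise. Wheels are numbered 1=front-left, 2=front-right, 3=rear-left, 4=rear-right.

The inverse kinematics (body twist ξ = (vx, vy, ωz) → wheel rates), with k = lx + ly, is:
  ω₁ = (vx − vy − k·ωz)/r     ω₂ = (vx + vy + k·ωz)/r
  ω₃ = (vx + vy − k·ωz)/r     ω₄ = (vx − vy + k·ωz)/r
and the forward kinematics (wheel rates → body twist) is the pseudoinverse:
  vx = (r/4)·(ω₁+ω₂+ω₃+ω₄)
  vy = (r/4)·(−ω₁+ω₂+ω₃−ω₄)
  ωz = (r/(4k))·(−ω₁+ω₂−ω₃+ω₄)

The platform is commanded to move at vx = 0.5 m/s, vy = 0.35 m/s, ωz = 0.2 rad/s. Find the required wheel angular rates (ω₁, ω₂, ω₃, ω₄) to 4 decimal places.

k = lx + ly = 0.2 + 0.2 = 0.4000;  k·ωz = 0.4000·0.2 = 0.0800
ω₁ (FL) = (vx − vy − k·ωz)/r = 0.0700/0.08 = 0.8750
ω₂ (FR) = (vx + vy + k·ωz)/r = 0.9300/0.08 = 11.6250
ω₃ (RL) = (vx + vy − k·ωz)/r = 0.7700/0.08 = 9.6250
ω₄ (RR) = (vx − vy + k·ωz)/r = 0.2300/0.08 = 2.8750

(0.8750, 11.6250, 9.6250, 2.8750)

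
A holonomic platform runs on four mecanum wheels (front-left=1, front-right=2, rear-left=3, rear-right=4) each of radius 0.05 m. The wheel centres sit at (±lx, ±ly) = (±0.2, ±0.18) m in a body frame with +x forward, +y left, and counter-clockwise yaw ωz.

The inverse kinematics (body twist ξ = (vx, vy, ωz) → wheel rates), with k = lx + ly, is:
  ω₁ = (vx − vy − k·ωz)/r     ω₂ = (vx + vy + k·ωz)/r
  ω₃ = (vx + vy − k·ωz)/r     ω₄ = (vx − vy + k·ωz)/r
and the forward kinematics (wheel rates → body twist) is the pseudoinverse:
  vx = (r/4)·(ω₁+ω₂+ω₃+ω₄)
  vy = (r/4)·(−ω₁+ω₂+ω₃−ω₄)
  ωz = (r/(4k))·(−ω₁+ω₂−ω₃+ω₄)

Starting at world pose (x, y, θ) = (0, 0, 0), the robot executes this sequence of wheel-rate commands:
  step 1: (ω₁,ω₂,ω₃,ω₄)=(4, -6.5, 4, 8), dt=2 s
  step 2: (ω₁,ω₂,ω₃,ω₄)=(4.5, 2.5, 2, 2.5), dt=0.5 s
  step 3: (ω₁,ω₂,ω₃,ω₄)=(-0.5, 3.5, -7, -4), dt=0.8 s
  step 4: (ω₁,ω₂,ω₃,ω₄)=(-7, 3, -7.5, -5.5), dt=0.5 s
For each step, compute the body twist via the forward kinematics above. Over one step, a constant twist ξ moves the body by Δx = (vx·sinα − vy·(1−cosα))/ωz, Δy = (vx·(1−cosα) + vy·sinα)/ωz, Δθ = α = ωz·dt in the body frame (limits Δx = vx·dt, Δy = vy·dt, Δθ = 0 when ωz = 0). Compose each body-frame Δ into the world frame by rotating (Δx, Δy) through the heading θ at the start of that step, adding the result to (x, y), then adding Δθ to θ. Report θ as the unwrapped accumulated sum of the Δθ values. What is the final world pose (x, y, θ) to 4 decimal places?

step 1: ξ=(vx,vy,ωz)=(0.1188, -0.1813, -0.2138), dt=2.0 → body Δ=(0.1540, -0.4016, -0.4276) → world pose (0.1540, -0.4016, -0.4276)
step 2: ξ=(vx,vy,ωz)=(0.1437, -0.0312, -0.0493), dt=0.5 → body Δ=(0.0717, -0.0165, -0.0247) → world pose (0.2124, -0.4463, -0.4523)
step 3: ξ=(vx,vy,ωz)=(-0.1000, 0.0125, 0.2303), dt=0.8 → body Δ=(-0.0805, 0.0026, 0.1842) → world pose (0.1411, -0.4088, -0.2681)
step 4: ξ=(vx,vy,ωz)=(-0.2125, 0.1000, 0.3947), dt=0.5 → body Δ=(-0.1105, 0.0392, 0.1974) → world pose (0.0450, -0.3417, -0.0707)

(0.0450, -0.3417, -0.0707)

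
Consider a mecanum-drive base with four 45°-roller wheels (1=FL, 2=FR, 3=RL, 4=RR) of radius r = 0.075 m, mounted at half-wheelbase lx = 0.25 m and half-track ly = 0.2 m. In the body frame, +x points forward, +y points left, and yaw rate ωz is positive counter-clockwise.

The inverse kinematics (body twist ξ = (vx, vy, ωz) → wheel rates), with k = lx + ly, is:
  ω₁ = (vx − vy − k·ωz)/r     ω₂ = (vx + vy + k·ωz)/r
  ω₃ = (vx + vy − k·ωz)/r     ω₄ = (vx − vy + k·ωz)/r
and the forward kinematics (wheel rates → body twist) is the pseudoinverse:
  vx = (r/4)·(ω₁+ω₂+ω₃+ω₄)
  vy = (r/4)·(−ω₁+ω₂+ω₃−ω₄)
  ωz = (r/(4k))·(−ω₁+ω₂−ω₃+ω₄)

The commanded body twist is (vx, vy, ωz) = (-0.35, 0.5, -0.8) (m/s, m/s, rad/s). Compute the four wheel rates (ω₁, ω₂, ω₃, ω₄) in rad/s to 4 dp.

(-6.5333, -2.8000, 6.8000, -16.1333)

k = lx + ly = 0.25 + 0.2 = 0.4500;  k·ωz = 0.4500·-0.8 = -0.3600
ω₁ (FL) = (vx − vy − k·ωz)/r = -0.4900/0.075 = -6.5333
ω₂ (FR) = (vx + vy + k·ωz)/r = -0.2100/0.075 = -2.8000
ω₃ (RL) = (vx + vy − k·ωz)/r = 0.5100/0.075 = 6.8000
ω₄ (RR) = (vx − vy + k·ωz)/r = -1.2100/0.075 = -16.1333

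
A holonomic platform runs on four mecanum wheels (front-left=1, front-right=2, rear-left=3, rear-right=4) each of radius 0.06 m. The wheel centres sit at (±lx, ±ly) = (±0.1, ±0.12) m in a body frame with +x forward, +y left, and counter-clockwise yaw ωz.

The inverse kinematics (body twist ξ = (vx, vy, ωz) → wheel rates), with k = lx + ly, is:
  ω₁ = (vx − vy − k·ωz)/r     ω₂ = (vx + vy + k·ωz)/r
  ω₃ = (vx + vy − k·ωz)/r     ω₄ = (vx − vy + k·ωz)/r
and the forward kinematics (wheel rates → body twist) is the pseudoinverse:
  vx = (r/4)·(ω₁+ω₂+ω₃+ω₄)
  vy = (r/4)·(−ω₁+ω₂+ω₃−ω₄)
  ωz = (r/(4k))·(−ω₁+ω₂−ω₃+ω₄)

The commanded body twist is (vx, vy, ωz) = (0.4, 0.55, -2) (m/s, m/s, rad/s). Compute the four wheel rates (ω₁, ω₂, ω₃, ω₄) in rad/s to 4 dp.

(4.8333, 8.5000, 23.1667, -9.8333)

k = lx + ly = 0.1 + 0.12 = 0.2200;  k·ωz = 0.2200·-2 = -0.4400
ω₁ (FL) = (vx − vy − k·ωz)/r = 0.2900/0.06 = 4.8333
ω₂ (FR) = (vx + vy + k·ωz)/r = 0.5100/0.06 = 8.5000
ω₃ (RL) = (vx + vy − k·ωz)/r = 1.3900/0.06 = 23.1667
ω₄ (RR) = (vx − vy + k·ωz)/r = -0.5900/0.06 = -9.8333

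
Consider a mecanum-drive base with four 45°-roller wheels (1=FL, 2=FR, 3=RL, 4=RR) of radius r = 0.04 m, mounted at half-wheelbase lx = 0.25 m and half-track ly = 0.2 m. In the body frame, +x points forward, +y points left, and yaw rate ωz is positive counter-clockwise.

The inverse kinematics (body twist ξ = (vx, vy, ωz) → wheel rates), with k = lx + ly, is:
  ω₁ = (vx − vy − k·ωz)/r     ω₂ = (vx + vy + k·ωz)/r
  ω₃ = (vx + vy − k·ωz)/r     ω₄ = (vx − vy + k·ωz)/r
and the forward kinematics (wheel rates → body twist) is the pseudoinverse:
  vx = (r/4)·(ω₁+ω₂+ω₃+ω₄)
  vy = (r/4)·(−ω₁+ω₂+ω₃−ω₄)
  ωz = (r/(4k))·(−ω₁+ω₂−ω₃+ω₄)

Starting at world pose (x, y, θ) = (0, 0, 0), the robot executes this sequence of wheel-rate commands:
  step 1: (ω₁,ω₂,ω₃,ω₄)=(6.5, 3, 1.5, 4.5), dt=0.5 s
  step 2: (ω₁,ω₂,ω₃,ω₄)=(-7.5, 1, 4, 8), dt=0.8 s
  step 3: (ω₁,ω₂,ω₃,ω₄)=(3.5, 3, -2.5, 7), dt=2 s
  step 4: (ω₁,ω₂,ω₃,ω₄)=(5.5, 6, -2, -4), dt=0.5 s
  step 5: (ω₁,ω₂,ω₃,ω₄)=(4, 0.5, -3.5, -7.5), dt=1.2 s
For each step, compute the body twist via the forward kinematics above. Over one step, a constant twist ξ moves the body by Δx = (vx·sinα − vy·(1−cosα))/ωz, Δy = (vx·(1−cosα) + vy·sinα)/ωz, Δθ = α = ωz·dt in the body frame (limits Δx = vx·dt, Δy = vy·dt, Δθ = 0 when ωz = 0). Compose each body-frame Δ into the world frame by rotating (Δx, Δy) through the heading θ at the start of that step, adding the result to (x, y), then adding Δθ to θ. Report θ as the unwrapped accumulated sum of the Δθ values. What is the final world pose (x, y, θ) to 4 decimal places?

step 1: ξ=(vx,vy,ωz)=(0.1550, -0.0650, -0.0111), dt=0.5 → body Δ=(0.0774, -0.0327, -0.0056) → world pose (0.0774, -0.0327, -0.0056)
step 2: ξ=(vx,vy,ωz)=(0.0550, 0.0450, 0.2778), dt=0.8 → body Δ=(0.0397, 0.0406, 0.2222) → world pose (0.1173, 0.0076, 0.2167)
step 3: ξ=(vx,vy,ωz)=(0.1100, -0.1000, 0.2000), dt=2.0 → body Δ=(0.2536, -0.1513, 0.4000) → world pose (0.3975, -0.0856, 0.6167)
step 4: ξ=(vx,vy,ωz)=(0.0550, 0.0250, -0.0333), dt=0.5 → body Δ=(0.0276, 0.0123, -0.0167) → world pose (0.4130, -0.0596, 0.6000)
step 5: ξ=(vx,vy,ωz)=(-0.0650, 0.0050, -0.1667), dt=1.2 → body Δ=(-0.0769, 0.0137, -0.2000) → world pose (0.3417, -0.0917, 0.4000)

(0.3417, -0.0917, 0.4000)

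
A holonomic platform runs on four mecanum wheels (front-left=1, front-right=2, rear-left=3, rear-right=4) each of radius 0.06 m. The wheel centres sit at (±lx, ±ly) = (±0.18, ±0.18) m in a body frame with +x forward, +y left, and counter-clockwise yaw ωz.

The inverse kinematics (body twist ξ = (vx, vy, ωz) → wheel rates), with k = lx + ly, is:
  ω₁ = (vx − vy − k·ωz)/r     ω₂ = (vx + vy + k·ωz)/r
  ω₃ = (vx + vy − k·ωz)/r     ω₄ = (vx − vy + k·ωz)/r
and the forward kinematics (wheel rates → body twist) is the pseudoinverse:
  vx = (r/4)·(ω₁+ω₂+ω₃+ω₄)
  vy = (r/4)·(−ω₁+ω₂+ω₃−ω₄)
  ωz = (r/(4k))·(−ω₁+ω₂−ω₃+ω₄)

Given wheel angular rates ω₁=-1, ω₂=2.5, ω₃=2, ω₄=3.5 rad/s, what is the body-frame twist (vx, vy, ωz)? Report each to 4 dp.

(0.1050, 0.0300, 0.2083)

k = lx + ly = 0.18 + 0.18 = 0.3600
ω₁+ω₂+ω₃+ω₄ = 7.0000  →  vx = (0.06/4)·7.0000 = 0.1050
−ω₁+ω₂+ω₃−ω₄ = 2.0000  →  vy = (0.06/4)·2.0000 = 0.0300
−ω₁+ω₂−ω₃+ω₄ = 5.0000  →  ωz = (0.06/1.4400)·5.0000 = 0.2083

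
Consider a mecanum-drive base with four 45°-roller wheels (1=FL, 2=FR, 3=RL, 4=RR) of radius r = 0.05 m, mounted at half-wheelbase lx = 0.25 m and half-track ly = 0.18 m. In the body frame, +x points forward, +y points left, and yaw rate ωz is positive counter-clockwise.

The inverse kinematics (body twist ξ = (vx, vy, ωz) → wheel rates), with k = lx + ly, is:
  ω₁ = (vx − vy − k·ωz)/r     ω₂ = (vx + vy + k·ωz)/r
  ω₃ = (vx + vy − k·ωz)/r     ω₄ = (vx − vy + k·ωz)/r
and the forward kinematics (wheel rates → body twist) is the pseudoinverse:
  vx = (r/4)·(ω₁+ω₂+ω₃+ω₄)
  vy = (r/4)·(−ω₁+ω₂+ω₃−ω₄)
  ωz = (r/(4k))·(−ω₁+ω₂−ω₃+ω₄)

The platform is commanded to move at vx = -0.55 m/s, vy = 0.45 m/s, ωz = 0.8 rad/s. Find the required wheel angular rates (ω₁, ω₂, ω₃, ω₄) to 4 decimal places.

k = lx + ly = 0.25 + 0.18 = 0.4300;  k·ωz = 0.4300·0.8 = 0.3440
ω₁ (FL) = (vx − vy − k·ωz)/r = -1.3440/0.05 = -26.8800
ω₂ (FR) = (vx + vy + k·ωz)/r = 0.2440/0.05 = 4.8800
ω₃ (RL) = (vx + vy − k·ωz)/r = -0.4440/0.05 = -8.8800
ω₄ (RR) = (vx − vy + k·ωz)/r = -0.6560/0.05 = -13.1200

(-26.8800, 4.8800, -8.8800, -13.1200)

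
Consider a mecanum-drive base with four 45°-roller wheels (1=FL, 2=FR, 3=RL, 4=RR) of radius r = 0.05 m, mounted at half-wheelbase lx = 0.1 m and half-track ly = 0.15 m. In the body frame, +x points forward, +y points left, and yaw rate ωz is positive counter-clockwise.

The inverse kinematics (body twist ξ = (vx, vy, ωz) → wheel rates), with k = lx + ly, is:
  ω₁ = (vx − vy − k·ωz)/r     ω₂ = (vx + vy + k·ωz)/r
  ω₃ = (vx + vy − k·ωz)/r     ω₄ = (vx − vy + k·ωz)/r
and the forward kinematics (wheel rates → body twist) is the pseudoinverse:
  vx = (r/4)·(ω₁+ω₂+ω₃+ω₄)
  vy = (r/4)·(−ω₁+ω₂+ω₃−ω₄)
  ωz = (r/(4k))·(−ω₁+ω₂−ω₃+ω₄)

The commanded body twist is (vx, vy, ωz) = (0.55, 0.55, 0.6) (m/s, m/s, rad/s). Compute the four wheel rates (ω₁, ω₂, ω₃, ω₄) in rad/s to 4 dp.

k = lx + ly = 0.1 + 0.15 = 0.2500;  k·ωz = 0.2500·0.6 = 0.1500
ω₁ (FL) = (vx − vy − k·ωz)/r = -0.1500/0.05 = -3.0000
ω₂ (FR) = (vx + vy + k·ωz)/r = 1.2500/0.05 = 25.0000
ω₃ (RL) = (vx + vy − k·ωz)/r = 0.9500/0.05 = 19.0000
ω₄ (RR) = (vx − vy + k·ωz)/r = 0.1500/0.05 = 3.0000

(-3.0000, 25.0000, 19.0000, 3.0000)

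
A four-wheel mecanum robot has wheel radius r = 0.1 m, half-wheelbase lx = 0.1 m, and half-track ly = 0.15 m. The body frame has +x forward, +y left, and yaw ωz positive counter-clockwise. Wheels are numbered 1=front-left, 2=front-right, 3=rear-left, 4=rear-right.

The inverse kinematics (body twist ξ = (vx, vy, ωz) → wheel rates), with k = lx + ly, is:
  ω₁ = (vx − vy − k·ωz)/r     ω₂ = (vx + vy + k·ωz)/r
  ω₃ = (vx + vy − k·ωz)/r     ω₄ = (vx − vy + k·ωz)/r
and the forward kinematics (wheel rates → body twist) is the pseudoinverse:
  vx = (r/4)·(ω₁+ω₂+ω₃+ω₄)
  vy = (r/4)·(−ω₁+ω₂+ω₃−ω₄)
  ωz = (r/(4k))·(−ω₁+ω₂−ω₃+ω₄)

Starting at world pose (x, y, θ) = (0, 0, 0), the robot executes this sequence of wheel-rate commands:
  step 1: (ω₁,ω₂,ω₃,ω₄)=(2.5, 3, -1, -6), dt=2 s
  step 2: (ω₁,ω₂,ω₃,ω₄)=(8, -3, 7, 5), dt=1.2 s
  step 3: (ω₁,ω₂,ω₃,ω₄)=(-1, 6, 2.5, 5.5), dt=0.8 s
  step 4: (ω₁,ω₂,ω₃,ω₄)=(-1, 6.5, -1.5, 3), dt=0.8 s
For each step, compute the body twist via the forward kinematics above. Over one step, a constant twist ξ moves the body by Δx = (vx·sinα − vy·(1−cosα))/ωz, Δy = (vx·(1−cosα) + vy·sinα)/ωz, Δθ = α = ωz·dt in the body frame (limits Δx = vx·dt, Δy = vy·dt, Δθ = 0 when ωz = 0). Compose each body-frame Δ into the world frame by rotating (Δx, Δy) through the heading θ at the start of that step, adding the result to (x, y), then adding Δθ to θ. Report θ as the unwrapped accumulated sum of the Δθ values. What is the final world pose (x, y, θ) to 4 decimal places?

step 1: ξ=(vx,vy,ωz)=(-0.0375, 0.1375, -0.4500), dt=2.0 → body Δ=(0.0503, 0.2709, -0.9000) → world pose (0.0503, 0.2709, -0.9000)
step 2: ξ=(vx,vy,ωz)=(0.4250, -0.2250, -1.3000), dt=1.2 → body Δ=(0.1557, -0.4965, -1.5600) → world pose (-0.2418, -0.1597, -2.4600)
step 3: ξ=(vx,vy,ωz)=(0.3250, 0.1000, 1.0000), dt=0.8 → body Δ=(0.2028, 0.1703, 0.8000) → world pose (-0.2920, -0.4197, -1.6600)
step 4: ξ=(vx,vy,ωz)=(0.1750, 0.0750, 1.2000), dt=0.8 → body Δ=(0.0928, 0.1134, 0.9600) → world pose (-0.1873, -0.5223, -0.7000)

(-0.1873, -0.5223, -0.7000)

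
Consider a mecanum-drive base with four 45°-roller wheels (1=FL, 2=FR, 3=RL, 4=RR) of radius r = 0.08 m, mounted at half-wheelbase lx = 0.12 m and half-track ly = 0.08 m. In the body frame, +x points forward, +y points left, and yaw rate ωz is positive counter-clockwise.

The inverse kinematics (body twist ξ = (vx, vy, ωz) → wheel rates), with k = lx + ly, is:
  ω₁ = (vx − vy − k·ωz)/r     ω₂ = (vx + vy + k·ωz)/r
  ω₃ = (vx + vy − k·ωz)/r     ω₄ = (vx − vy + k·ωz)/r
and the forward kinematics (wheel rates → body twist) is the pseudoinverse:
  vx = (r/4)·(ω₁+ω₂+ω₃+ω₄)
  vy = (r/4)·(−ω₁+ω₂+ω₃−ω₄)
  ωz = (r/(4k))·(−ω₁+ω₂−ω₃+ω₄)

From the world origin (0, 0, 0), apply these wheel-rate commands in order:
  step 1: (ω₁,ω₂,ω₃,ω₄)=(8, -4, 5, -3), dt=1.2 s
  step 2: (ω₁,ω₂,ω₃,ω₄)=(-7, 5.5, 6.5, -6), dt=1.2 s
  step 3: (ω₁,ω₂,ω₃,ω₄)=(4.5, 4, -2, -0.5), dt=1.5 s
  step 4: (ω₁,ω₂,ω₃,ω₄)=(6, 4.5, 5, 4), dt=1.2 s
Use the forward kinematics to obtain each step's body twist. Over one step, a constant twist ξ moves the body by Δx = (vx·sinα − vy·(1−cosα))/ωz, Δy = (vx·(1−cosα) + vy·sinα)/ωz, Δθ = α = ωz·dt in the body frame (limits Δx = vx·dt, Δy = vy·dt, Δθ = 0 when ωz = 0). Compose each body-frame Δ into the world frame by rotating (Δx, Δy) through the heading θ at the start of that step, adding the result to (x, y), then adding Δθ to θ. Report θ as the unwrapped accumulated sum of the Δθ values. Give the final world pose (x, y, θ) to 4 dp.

(-0.1247, -0.9536, -2.5500)

step 1: ξ=(vx,vy,ωz)=(0.1200, -0.0800, -2.0000), dt=1.2 → body Δ=(-0.0290, -0.1313, -2.4000) → world pose (-0.0290, -0.1313, -2.4000)
step 2: ξ=(vx,vy,ωz)=(-0.0200, 0.5000, 0.0000), dt=1.2 → body Δ=(-0.0240, 0.6000, 0.0000) → world pose (0.3940, -0.5575, -2.4000)
step 3: ξ=(vx,vy,ωz)=(0.1200, -0.0400, 0.1000), dt=1.5 → body Δ=(0.1838, -0.0463, 0.1500) → world pose (0.2272, -0.6475, -2.2500)
step 4: ξ=(vx,vy,ωz)=(0.3900, -0.0100, -0.2500), dt=1.2 → body Δ=(0.4592, -0.0815, -0.3000) → world pose (-0.1247, -0.9536, -2.5500)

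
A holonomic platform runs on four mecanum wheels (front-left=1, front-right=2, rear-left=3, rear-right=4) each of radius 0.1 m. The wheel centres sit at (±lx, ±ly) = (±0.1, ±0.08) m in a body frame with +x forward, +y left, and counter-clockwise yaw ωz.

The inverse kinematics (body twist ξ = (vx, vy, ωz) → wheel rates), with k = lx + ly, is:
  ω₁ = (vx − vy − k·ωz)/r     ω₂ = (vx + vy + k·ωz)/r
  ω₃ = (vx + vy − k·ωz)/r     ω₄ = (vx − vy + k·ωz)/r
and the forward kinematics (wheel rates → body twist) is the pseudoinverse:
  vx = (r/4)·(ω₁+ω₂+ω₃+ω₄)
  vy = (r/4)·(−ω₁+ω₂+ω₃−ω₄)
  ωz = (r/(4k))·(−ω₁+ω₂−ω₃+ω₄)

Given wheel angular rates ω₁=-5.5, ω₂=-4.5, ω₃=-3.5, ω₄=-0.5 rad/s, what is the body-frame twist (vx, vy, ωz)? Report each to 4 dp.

k = lx + ly = 0.1 + 0.08 = 0.1800
ω₁+ω₂+ω₃+ω₄ = -14.0000  →  vx = (0.1/4)·-14.0000 = -0.3500
−ω₁+ω₂+ω₃−ω₄ = -2.0000  →  vy = (0.1/4)·-2.0000 = -0.0500
−ω₁+ω₂−ω₃+ω₄ = 4.0000  →  ωz = (0.1/0.7200)·4.0000 = 0.5556

(-0.3500, -0.0500, 0.5556)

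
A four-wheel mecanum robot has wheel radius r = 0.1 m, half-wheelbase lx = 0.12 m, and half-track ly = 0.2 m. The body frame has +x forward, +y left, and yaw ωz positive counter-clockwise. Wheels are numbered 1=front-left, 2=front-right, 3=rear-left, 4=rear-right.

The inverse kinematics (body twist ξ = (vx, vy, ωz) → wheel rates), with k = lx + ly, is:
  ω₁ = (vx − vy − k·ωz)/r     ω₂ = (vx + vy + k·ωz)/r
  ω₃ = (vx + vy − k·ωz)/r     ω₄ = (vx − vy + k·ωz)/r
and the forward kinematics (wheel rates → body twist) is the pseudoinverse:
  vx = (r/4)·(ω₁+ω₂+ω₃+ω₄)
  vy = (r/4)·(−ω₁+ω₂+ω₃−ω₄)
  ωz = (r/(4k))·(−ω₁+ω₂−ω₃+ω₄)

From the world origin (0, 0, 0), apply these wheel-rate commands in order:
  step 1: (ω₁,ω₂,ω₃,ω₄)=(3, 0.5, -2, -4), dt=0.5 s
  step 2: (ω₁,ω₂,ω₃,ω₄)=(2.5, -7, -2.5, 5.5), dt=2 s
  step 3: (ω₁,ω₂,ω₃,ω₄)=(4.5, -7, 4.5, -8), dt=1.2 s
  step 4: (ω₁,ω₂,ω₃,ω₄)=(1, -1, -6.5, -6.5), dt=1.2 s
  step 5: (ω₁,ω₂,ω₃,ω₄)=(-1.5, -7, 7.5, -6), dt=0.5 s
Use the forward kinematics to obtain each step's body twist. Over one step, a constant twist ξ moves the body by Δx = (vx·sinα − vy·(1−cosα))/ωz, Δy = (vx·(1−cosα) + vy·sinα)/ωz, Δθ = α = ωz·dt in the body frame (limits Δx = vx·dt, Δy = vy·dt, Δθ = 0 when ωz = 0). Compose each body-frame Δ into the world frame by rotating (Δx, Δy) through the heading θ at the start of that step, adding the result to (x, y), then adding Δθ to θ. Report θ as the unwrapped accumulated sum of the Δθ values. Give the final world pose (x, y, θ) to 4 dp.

(0.0791, -0.5739, -3.5898)

step 1: ξ=(vx,vy,ωz)=(-0.0625, -0.0125, -0.3516), dt=0.5 → body Δ=(-0.0316, -0.0035, -0.1758) → world pose (-0.0316, -0.0035, -0.1758)
step 2: ξ=(vx,vy,ωz)=(-0.0375, -0.4375, -0.1172), dt=2.0 → body Δ=(-0.1764, -0.8583, -0.2344) → world pose (-0.3554, -0.8177, -0.4102)
step 3: ξ=(vx,vy,ωz)=(-0.1500, 0.0250, -1.8750), dt=1.2 → body Δ=(-0.0405, 0.1406, -2.2500) → world pose (-0.3365, -0.6725, -2.6602)
step 4: ξ=(vx,vy,ωz)=(-0.3250, -0.0500, -0.1562), dt=1.2 → body Δ=(-0.3933, -0.0232, -0.1875) → world pose (0.0014, -0.4699, -2.8477)
step 5: ξ=(vx,vy,ωz)=(-0.1750, 0.2000, -1.4844), dt=0.5 → body Δ=(-0.0442, 0.1221, -0.7422) → world pose (0.0791, -0.5739, -3.5898)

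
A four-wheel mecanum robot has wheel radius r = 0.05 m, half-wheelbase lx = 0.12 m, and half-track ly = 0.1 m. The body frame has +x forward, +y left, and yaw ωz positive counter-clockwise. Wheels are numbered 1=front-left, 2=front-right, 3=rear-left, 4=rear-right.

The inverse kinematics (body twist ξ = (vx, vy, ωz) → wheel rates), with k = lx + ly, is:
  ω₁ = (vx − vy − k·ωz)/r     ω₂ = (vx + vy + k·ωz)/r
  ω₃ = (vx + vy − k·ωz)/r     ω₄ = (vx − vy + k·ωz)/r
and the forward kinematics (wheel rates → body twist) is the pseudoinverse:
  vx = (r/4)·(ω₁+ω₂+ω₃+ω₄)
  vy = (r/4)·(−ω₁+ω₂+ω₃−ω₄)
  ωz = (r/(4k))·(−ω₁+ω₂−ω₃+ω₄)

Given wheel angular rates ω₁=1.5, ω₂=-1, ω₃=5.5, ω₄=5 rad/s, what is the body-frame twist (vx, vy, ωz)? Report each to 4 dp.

(0.1375, -0.0250, -0.1705)

k = lx + ly = 0.12 + 0.1 = 0.2200
ω₁+ω₂+ω₃+ω₄ = 11.0000  →  vx = (0.05/4)·11.0000 = 0.1375
−ω₁+ω₂+ω₃−ω₄ = -2.0000  →  vy = (0.05/4)·-2.0000 = -0.0250
−ω₁+ω₂−ω₃+ω₄ = -3.0000  →  ωz = (0.05/0.8800)·-3.0000 = -0.1705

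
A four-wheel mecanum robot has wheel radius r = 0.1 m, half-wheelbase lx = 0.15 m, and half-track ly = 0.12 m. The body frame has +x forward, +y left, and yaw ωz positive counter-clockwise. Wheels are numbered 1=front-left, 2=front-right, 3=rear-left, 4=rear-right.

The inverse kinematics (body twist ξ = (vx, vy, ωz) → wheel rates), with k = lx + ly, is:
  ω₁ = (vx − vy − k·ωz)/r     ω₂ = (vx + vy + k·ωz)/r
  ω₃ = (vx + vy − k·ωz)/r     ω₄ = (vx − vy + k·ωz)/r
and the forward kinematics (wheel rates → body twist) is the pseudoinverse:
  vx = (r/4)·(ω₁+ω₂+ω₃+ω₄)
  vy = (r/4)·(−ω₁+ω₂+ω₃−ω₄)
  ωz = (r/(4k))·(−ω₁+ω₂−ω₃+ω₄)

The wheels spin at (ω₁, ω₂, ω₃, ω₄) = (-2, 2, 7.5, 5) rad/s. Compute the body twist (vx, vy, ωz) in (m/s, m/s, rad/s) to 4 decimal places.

k = lx + ly = 0.15 + 0.12 = 0.2700
ω₁+ω₂+ω₃+ω₄ = 12.5000  →  vx = (0.1/4)·12.5000 = 0.3125
−ω₁+ω₂+ω₃−ω₄ = 6.5000  →  vy = (0.1/4)·6.5000 = 0.1625
−ω₁+ω₂−ω₃+ω₄ = 1.5000  →  ωz = (0.1/1.0800)·1.5000 = 0.1389

(0.3125, 0.1625, 0.1389)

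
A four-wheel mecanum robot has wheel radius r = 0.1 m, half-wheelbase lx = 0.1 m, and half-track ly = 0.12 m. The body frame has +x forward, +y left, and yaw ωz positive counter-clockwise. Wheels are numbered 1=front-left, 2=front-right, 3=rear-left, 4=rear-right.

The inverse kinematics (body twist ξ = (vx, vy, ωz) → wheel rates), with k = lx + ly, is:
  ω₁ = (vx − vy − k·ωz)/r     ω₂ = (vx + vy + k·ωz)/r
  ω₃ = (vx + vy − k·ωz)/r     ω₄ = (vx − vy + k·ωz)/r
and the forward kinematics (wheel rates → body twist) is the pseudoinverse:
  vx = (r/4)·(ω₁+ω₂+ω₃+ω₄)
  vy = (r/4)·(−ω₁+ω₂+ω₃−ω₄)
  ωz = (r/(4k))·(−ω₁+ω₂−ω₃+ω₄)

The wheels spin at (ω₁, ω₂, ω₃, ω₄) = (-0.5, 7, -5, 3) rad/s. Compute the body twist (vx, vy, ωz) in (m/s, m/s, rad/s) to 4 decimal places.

(0.1125, -0.0125, 1.7614)

k = lx + ly = 0.1 + 0.12 = 0.2200
ω₁+ω₂+ω₃+ω₄ = 4.5000  →  vx = (0.1/4)·4.5000 = 0.1125
−ω₁+ω₂+ω₃−ω₄ = -0.5000  →  vy = (0.1/4)·-0.5000 = -0.0125
−ω₁+ω₂−ω₃+ω₄ = 15.5000  →  ωz = (0.1/0.8800)·15.5000 = 1.7614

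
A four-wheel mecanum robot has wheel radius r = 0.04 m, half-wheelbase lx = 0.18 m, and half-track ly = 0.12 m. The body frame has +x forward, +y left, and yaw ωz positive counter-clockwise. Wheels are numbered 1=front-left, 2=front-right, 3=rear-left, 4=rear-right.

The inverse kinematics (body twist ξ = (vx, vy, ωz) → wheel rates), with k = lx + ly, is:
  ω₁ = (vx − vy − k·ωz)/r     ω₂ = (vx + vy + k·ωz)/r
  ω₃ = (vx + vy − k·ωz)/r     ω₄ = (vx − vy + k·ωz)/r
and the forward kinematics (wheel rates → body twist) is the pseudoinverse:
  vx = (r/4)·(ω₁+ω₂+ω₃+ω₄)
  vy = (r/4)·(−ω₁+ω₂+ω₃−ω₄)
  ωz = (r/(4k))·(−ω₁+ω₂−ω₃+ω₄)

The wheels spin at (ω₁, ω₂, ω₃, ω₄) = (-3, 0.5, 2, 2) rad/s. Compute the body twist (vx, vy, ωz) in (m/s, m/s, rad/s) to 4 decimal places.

k = lx + ly = 0.18 + 0.12 = 0.3000
ω₁+ω₂+ω₃+ω₄ = 1.5000  →  vx = (0.04/4)·1.5000 = 0.0150
−ω₁+ω₂+ω₃−ω₄ = 3.5000  →  vy = (0.04/4)·3.5000 = 0.0350
−ω₁+ω₂−ω₃+ω₄ = 3.5000  →  ωz = (0.04/1.2000)·3.5000 = 0.1167

(0.0150, 0.0350, 0.1167)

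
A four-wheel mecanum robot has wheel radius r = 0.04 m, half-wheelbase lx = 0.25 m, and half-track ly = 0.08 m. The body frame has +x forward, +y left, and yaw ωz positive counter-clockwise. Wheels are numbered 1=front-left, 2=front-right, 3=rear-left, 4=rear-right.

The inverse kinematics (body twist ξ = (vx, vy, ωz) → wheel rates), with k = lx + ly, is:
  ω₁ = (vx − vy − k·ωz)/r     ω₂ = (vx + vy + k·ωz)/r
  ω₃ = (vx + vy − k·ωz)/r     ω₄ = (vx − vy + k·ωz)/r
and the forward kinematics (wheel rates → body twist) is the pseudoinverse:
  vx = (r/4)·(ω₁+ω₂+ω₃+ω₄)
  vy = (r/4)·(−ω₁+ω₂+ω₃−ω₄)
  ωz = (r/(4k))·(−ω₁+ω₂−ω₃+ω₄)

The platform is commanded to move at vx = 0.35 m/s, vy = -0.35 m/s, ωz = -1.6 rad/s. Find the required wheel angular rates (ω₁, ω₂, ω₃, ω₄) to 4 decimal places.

(30.7000, -13.2000, 13.2000, 4.3000)

k = lx + ly = 0.25 + 0.08 = 0.3300;  k·ωz = 0.3300·-1.6 = -0.5280
ω₁ (FL) = (vx − vy − k·ωz)/r = 1.2280/0.04 = 30.7000
ω₂ (FR) = (vx + vy + k·ωz)/r = -0.5280/0.04 = -13.2000
ω₃ (RL) = (vx + vy − k·ωz)/r = 0.5280/0.04 = 13.2000
ω₄ (RR) = (vx − vy + k·ωz)/r = 0.1720/0.04 = 4.3000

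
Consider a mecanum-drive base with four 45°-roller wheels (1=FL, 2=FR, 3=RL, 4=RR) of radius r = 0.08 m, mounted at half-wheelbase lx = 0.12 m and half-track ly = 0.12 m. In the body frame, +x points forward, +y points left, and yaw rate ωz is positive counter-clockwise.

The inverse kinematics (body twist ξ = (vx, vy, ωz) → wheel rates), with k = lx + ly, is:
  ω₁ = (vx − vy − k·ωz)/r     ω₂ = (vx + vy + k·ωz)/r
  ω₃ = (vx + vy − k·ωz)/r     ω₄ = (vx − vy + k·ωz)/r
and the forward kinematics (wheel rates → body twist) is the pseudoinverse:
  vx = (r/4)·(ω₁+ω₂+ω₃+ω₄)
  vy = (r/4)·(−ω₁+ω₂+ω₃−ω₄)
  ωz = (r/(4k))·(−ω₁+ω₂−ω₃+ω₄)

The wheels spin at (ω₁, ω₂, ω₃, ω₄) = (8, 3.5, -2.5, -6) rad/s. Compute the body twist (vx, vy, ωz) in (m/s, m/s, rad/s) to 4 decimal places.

k = lx + ly = 0.12 + 0.12 = 0.2400
ω₁+ω₂+ω₃+ω₄ = 3.0000  →  vx = (0.08/4)·3.0000 = 0.0600
−ω₁+ω₂+ω₃−ω₄ = -1.0000  →  vy = (0.08/4)·-1.0000 = -0.0200
−ω₁+ω₂−ω₃+ω₄ = -8.0000  →  ωz = (0.08/0.9600)·-8.0000 = -0.6667

(0.0600, -0.0200, -0.6667)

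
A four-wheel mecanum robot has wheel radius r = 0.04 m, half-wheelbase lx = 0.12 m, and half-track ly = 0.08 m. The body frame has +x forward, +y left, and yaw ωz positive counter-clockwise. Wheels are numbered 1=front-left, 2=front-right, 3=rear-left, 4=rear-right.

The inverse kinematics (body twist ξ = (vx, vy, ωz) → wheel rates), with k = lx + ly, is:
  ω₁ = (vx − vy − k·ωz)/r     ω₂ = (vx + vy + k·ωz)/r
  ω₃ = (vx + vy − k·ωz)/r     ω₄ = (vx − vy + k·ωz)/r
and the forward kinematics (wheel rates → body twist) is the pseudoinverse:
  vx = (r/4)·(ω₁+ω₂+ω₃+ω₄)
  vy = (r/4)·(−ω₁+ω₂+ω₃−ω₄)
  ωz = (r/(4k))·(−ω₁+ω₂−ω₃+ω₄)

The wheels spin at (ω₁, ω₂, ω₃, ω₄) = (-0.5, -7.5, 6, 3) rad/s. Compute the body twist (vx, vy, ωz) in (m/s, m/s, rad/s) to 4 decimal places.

k = lx + ly = 0.12 + 0.08 = 0.2000
ω₁+ω₂+ω₃+ω₄ = 1.0000  →  vx = (0.04/4)·1.0000 = 0.0100
−ω₁+ω₂+ω₃−ω₄ = -4.0000  →  vy = (0.04/4)·-4.0000 = -0.0400
−ω₁+ω₂−ω₃+ω₄ = -10.0000  →  ωz = (0.04/0.8000)·-10.0000 = -0.5000

(0.0100, -0.0400, -0.5000)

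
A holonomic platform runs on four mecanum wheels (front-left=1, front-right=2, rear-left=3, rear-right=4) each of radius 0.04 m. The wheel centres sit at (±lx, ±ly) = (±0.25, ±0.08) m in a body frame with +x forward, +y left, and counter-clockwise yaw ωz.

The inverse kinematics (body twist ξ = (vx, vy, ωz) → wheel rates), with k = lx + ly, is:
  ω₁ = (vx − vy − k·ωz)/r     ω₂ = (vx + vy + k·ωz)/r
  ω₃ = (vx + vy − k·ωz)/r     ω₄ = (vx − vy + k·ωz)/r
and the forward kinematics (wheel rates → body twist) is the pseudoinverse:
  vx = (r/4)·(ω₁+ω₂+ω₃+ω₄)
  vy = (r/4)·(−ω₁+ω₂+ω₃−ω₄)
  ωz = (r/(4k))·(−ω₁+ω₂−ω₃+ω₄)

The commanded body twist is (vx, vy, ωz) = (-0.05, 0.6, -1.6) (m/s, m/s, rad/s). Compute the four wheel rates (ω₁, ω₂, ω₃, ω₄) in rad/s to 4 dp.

k = lx + ly = 0.25 + 0.08 = 0.3300;  k·ωz = 0.3300·-1.6 = -0.5280
ω₁ (FL) = (vx − vy − k·ωz)/r = -0.1220/0.04 = -3.0500
ω₂ (FR) = (vx + vy + k·ωz)/r = 0.0220/0.04 = 0.5500
ω₃ (RL) = (vx + vy − k·ωz)/r = 1.0780/0.04 = 26.9500
ω₄ (RR) = (vx − vy + k·ωz)/r = -1.1780/0.04 = -29.4500

(-3.0500, 0.5500, 26.9500, -29.4500)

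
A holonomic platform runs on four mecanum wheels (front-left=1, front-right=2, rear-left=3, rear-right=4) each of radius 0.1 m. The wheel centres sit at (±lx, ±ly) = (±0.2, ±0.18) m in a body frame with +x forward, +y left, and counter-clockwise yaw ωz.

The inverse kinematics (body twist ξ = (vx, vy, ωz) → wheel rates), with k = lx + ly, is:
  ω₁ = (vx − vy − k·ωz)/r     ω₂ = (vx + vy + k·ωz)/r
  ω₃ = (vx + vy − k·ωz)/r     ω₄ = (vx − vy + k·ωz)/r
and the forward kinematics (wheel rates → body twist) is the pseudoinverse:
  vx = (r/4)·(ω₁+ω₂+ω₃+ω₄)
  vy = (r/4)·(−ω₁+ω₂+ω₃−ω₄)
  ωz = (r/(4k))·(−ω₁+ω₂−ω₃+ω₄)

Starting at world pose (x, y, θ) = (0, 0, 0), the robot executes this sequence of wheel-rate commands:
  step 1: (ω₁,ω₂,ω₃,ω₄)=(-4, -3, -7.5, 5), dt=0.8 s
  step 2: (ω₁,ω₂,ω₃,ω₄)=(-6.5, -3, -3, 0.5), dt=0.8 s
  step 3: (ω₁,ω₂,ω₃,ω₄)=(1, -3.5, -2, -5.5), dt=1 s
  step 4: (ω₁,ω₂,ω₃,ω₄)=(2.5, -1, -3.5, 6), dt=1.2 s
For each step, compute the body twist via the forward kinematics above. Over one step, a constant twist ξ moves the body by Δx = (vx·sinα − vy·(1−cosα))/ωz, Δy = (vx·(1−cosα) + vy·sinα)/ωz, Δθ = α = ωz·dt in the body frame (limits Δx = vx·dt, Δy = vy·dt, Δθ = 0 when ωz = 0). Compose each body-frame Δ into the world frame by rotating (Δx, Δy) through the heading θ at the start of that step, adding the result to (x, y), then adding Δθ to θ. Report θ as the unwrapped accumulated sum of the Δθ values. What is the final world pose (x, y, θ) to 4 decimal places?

step 1: ξ=(vx,vy,ωz)=(-0.2375, -0.2875, 0.8882), dt=0.8 → body Δ=(-0.0961, -0.2758, 0.7105) → world pose (-0.0961, -0.2758, 0.7105)
step 2: ξ=(vx,vy,ωz)=(-0.3000, 0.0000, 0.4605), dt=0.8 → body Δ=(-0.2346, -0.0437, 0.3684) → world pose (-0.2454, -0.4620, 1.0789)
step 3: ξ=(vx,vy,ωz)=(-0.2500, -0.0250, -0.5263), dt=1.0 → body Δ=(-0.2450, 0.0404, -0.5263) → world pose (-0.3968, -0.6589, 0.5526)
step 4: ξ=(vx,vy,ωz)=(0.1000, -0.3250, 0.3947), dt=1.2 → body Δ=(0.2062, -0.3477, 0.4737) → world pose (-0.0387, -0.8466, 1.0263)

(-0.0387, -0.8466, 1.0263)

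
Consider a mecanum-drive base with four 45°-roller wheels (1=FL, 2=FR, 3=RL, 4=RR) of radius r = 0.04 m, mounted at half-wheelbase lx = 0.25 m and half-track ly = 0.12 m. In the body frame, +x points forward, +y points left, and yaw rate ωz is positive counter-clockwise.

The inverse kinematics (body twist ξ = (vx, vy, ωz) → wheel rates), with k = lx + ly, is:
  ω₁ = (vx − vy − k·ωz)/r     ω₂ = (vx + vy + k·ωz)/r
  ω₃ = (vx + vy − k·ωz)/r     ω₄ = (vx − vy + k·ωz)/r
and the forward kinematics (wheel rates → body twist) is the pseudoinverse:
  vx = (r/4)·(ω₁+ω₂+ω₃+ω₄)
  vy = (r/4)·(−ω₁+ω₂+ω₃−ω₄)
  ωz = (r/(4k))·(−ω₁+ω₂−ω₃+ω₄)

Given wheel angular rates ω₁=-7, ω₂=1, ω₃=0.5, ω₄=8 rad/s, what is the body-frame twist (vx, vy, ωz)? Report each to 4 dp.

k = lx + ly = 0.25 + 0.12 = 0.3700
ω₁+ω₂+ω₃+ω₄ = 2.5000  →  vx = (0.04/4)·2.5000 = 0.0250
−ω₁+ω₂+ω₃−ω₄ = 0.5000  →  vy = (0.04/4)·0.5000 = 0.0050
−ω₁+ω₂−ω₃+ω₄ = 15.5000  →  ωz = (0.04/1.4800)·15.5000 = 0.4189

(0.0250, 0.0050, 0.4189)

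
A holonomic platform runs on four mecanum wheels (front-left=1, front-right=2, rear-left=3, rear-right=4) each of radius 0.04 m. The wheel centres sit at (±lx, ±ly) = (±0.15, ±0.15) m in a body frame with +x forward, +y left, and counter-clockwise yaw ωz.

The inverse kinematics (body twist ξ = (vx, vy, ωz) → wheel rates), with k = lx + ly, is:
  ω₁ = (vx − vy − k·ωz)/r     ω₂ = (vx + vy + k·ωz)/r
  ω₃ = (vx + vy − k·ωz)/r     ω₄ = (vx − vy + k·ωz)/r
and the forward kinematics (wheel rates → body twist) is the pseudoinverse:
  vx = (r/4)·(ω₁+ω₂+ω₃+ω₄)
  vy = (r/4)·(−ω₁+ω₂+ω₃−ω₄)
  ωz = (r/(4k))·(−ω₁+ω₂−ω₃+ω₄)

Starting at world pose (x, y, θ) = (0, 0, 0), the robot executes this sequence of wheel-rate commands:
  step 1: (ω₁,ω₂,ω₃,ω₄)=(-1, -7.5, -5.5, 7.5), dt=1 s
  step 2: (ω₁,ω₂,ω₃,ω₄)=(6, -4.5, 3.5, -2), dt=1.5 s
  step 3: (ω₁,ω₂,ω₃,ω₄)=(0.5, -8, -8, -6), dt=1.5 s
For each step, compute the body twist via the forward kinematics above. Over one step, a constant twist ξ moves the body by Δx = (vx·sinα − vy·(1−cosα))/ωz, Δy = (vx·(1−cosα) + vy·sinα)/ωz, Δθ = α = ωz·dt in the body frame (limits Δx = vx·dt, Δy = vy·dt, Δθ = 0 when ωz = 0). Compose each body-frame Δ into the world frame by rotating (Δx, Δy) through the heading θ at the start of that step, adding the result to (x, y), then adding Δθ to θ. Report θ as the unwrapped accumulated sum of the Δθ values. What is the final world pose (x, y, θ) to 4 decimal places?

step 1: ξ=(vx,vy,ωz)=(-0.0650, -0.1950, 0.2167), dt=1.0 → body Δ=(-0.0435, -0.2005, 0.2167) → world pose (-0.0435, -0.2005, 0.2167)
step 2: ξ=(vx,vy,ωz)=(0.0300, -0.0500, -0.5333), dt=1.5 → body Δ=(0.0119, -0.0843, -0.8000) → world pose (-0.0137, -0.2803, -0.5833)
step 3: ξ=(vx,vy,ωz)=(-0.2150, -0.1050, -0.2167), dt=1.5 → body Δ=(-0.3422, -0.1028, -0.3250) → world pose (-0.3559, -0.1776, -0.9083)

(-0.3559, -0.1776, -0.9083)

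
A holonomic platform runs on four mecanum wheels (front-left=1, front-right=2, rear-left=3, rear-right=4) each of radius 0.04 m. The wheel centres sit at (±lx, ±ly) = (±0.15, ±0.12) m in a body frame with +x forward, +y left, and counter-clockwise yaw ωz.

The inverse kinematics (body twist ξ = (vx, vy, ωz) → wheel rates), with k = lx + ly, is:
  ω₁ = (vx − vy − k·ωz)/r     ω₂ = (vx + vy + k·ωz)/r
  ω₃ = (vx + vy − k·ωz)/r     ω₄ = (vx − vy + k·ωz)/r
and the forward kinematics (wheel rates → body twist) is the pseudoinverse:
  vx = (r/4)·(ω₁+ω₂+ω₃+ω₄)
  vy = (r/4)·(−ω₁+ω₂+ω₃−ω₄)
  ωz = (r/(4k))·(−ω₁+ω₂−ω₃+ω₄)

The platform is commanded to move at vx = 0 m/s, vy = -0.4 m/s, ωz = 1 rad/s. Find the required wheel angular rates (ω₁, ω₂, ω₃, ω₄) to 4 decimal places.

k = lx + ly = 0.15 + 0.12 = 0.2700;  k·ωz = 0.2700·1 = 0.2700
ω₁ (FL) = (vx − vy − k·ωz)/r = 0.1300/0.04 = 3.2500
ω₂ (FR) = (vx + vy + k·ωz)/r = -0.1300/0.04 = -3.2500
ω₃ (RL) = (vx + vy − k·ωz)/r = -0.6700/0.04 = -16.7500
ω₄ (RR) = (vx − vy + k·ωz)/r = 0.6700/0.04 = 16.7500

(3.2500, -3.2500, -16.7500, 16.7500)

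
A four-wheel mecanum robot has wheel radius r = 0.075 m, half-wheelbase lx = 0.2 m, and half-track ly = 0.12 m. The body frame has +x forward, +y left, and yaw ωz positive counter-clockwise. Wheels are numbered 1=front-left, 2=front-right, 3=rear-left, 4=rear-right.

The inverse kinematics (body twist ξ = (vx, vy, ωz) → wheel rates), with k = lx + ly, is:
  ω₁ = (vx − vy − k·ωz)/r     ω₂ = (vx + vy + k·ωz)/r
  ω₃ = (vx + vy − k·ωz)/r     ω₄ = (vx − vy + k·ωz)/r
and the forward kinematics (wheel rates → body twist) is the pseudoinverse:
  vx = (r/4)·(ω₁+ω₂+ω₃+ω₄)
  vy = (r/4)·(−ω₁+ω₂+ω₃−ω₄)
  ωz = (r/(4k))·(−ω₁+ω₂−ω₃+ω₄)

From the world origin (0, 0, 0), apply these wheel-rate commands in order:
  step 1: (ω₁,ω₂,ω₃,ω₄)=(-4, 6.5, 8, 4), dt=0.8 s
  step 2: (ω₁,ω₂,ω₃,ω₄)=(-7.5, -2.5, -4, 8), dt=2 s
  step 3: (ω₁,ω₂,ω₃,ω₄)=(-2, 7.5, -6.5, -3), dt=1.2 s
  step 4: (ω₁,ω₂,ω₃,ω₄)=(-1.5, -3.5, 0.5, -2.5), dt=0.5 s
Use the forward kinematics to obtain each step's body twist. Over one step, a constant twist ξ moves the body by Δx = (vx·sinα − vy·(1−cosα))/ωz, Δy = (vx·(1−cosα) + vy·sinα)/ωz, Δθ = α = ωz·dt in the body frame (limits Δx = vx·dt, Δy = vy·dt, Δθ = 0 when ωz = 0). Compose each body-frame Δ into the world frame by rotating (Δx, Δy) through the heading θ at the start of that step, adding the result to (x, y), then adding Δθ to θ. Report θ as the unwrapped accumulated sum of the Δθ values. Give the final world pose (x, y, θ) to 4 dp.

(0.4406, -0.1578, 3.0645)

step 1: ξ=(vx,vy,ωz)=(0.2719, 0.2719, 0.3809), dt=0.8 → body Δ=(0.1813, 0.2470, 0.3047) → world pose (0.1813, 0.2470, 0.3047)
step 2: ξ=(vx,vy,ωz)=(-0.1125, -0.1312, 0.9961), dt=2.0 → body Δ=(0.0826, -0.2794, 1.9922) → world pose (0.3439, 0.0053, 2.2969)
step 3: ξ=(vx,vy,ωz)=(-0.0750, 0.1125, 0.7617), dt=1.2 → body Δ=(-0.1355, 0.0786, 0.9141) → world pose (0.3750, -0.1482, 3.2109)
step 4: ξ=(vx,vy,ωz)=(-0.1313, 0.0187, -0.2930), dt=0.5 → body Δ=(-0.0647, 0.0141, -0.1465) → world pose (0.4406, -0.1578, 3.0645)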